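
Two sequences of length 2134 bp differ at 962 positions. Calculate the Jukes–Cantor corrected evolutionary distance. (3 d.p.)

0.689

p = 962/2134 ≈ 0.450797.
d = −(3/4) ln(1 − 4p/3) = −0.75 ln(1 − 0.601063) = −0.75 ln(0.398937)
  = −0.75 × (-0.918952) = 0.689214 substitutions/site.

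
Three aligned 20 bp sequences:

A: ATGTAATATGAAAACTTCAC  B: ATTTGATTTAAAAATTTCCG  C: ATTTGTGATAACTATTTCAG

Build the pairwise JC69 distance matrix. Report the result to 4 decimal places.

A–B: 7/20 sites differ → p = 0.35, d = −0.75 ln(1 − 0.466667) = 0.471457 ≈ 0.4715.
A–C: 9/20 sites differ → p = 0.45, d = −0.75 ln(1 − 0.6) = 0.687218 ≈ 0.6872.
B–C: 6/20 sites differ → p = 0.3, d = −0.75 ln(1 − 0.4) = 0.383119 ≈ 0.3831.

d(A,B) = 0.4715, d(A,C) = 0.6872, d(B,C) = 0.3831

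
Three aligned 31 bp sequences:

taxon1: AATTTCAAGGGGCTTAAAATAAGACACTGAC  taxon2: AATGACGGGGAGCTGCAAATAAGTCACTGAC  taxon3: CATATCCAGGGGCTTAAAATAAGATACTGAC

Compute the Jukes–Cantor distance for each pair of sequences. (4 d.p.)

taxon1–taxon2: 8/31 sites differ → p ≈ 0.258065, d = −0.75 ln(1 − 0.344087) = 0.316295 ≈ 0.3163.
taxon1–taxon3: 4/31 sites differ → p ≈ 0.129032, d = −0.75 ln(1 − 0.172043) = 0.141596 ≈ 0.1416.
taxon2–taxon3: 10/31 sites differ → p ≈ 0.322581, d = −0.75 ln(1 − 0.430108) = 0.421731 ≈ 0.4217.

d(taxon1,taxon2) = 0.3163, d(taxon1,taxon3) = 0.1416, d(taxon2,taxon3) = 0.4217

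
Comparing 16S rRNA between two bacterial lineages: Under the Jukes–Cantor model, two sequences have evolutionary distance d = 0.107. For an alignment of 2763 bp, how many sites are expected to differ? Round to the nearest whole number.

Invert JC69: p = (3/4)(1 − e^(−4d/3)) = 0.75 × (1 − e^(-0.142667)) = 0.75 × (1 − 0.867043) = 0.099718.
Expected differing sites = pL ≈ 0.099718 × 2763 = 275.520834 ≈ 276.

276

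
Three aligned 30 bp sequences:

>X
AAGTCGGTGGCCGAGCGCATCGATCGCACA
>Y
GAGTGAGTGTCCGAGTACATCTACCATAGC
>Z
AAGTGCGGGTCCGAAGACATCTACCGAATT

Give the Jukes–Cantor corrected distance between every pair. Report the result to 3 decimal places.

X–Y: 12/30 sites differ → p = 0.4, d = −0.75 ln(1 − 0.533333) = 0.571605 ≈ 0.572.
X–Z: 12/30 sites differ → p = 0.4, d = −0.75 ln(1 − 0.533333) = 0.571605 ≈ 0.572.
Y–Z: 9/30 sites differ → p = 0.3, d = −0.75 ln(1 − 0.4) = 0.383119 ≈ 0.383.

d(X,Y) = 0.572, d(X,Z) = 0.572, d(Y,Z) = 0.383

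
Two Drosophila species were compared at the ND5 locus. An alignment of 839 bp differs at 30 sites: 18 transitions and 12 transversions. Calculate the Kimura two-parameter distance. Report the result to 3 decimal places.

P = 18/839 ≈ 0.021454 and Q = 12/839 ≈ 0.014303.
Under the Kimura two-parameter model, d = −½ ln(1 − 2P − Q) − ¼ ln(1 − 2Q).
1 − 2P − Q = 0.942789, giving −½ ln(0.942789) = 0.029456.
1 − 2Q = 0.971394, giving −¼ ln(0.971394) = 0.007256.
d = 0.029456 + 0.007256 = 0.036712.

0.037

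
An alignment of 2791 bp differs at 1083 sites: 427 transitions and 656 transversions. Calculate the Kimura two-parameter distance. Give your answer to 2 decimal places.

P = 427/2791 ≈ 0.152992 and Q = 656/2791 ≈ 0.235041.
Under the Kimura two-parameter model, d = −½ ln(1 − 2P − Q) − ¼ ln(1 − 2Q).
1 − 2P − Q = 0.458975, giving −½ ln(0.458975) = 0.389380.
1 − 2Q = 0.529918, giving −¼ ln(0.529918) = 0.158758.
d = 0.389380 + 0.158758 = 0.548138.

0.55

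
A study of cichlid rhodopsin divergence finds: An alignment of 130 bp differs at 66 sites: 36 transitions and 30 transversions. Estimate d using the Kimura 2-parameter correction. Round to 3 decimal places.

0.922

P = 36/130 ≈ 0.276923 and Q = 30/130 ≈ 0.230769.
Under the Kimura two-parameter model, d = −½ ln(1 − 2P − Q) − ¼ ln(1 − 2Q).
1 − 2P − Q = 0.215385, giving −½ ln(0.215385) = 0.767664.
1 − 2Q = 0.538462, giving −¼ ln(0.538462) = 0.154760.
d = 0.767664 + 0.154760 = 0.922424.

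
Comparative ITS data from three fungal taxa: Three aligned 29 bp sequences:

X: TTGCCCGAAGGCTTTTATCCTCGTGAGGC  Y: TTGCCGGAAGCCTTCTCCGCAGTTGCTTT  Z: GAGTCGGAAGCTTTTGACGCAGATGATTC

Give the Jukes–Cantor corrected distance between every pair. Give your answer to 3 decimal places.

d(X,Y) = 0.683, d(X,Z) = 0.774, d(Y,Z) = 0.462

X–Y: 13/29 sites differ → p ≈ 0.448276, d = −0.75 ln(1 − 0.597701) = 0.682920 ≈ 0.683.
X–Z: 14/29 sites differ → p ≈ 0.482759, d = −0.75 ln(1 − 0.643679) = 0.773942 ≈ 0.774.
Y–Z: 10/29 sites differ → p ≈ 0.344828, d = −0.75 ln(1 − 0.459771) = 0.461822 ≈ 0.462.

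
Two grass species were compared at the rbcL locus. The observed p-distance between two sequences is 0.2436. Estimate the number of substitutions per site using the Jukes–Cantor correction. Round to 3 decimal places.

0.295

d = −(3/4) ln(1 − 4p/3) = −0.75 ln(1 − 0.3248) = −0.75 ln(0.6752)
  = −0.75 × (-0.392746) = 0.294560 substitutions/site.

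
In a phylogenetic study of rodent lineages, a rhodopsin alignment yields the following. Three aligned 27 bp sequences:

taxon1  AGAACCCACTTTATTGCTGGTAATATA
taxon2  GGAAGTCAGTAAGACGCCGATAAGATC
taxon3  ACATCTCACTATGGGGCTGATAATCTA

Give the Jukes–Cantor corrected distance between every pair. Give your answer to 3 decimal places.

d(taxon1,taxon2) = 0.770, d(taxon1,taxon3) = 0.441, d(taxon2,taxon3) = 0.673

taxon1–taxon2: 13/27 sites differ → p ≈ 0.481481, d = −0.75 ln(1 − 0.641975) = 0.770364 ≈ 0.770.
taxon1–taxon3: 9/27 sites differ → p ≈ 0.333333, d = −0.75 ln(1 − 0.444444) = 0.440839 ≈ 0.441.
taxon2–taxon3: 12/27 sites differ → p ≈ 0.444444, d = −0.75 ln(1 − 0.592592) = 0.673455 ≈ 0.673.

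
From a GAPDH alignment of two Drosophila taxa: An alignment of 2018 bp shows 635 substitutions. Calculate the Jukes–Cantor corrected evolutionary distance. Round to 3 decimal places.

p = 635/2018 ≈ 0.314668.
d = −(3/4) ln(1 − 4p/3) = −0.75 ln(1 − 0.419557) = −0.75 ln(0.580443)
  = −0.75 × (-0.543964) = 0.407973 substitutions/site.

0.408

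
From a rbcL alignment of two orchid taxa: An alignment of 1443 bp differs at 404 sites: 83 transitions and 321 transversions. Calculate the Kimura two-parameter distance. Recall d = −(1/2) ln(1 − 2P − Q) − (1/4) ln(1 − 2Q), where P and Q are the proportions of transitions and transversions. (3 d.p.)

0.353

P = 83/1443 ≈ 0.057519 and Q = 321/1443 ≈ 0.222453.
Under the Kimura two-parameter model, d = −½ ln(1 − 2P − Q) − ¼ ln(1 − 2Q).
1 − 2P − Q = 0.662509, giving −½ ln(0.662509) = 0.205861.
1 − 2Q = 0.555094, giving −¼ ln(0.555094) = 0.147154.
d = 0.205861 + 0.147154 = 0.353015.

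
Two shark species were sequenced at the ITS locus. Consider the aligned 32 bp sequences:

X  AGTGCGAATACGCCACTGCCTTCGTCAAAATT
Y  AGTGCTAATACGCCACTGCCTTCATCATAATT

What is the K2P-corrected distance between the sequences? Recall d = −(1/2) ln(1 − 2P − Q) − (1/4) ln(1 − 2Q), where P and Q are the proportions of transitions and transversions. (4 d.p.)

Of 32 sites, 1 differences are transitions and 2 are transversions, so P = 1/32 = 0.03125 and Q = 2/32 = 0.0625.
Under the Kimura two-parameter model, d = −½ ln(1 − 2P − Q) − ¼ ln(1 − 2Q).
1 − 2P − Q = 0.875, giving −½ ln(0.875) = 0.066766.
1 − 2Q = 0.875, giving −¼ ln(0.875) = 0.033383.
d = 0.066766 + 0.033383 = 0.100149.

0.1001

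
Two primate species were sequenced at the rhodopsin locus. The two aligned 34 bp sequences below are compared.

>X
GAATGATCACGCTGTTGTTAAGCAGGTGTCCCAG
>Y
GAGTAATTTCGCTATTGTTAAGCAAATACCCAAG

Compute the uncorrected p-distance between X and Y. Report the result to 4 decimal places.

The sequences differ at 10 of 34 positions (sites 3, 5, 8, 9, 14, 25, 26, 28, 29, 32).
p = 10/34 = 0.294117… ≈ 0.2941 (to 4 d.p.).

0.2941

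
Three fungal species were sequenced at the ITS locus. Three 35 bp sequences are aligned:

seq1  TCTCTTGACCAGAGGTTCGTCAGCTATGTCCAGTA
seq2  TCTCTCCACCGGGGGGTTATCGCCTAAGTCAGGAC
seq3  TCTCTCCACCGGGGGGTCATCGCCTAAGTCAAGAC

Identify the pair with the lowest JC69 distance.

seq2 and seq3

seq1–seq2: 14/35 differ, p = 0.400, d = 0.572.
seq1–seq3: 12/35 differ, p = 0.343, d = 0.458.
seq2–seq3: 2/35 differ, p = 0.057, d = 0.059.
The smallest distance is between seq2 and seq3.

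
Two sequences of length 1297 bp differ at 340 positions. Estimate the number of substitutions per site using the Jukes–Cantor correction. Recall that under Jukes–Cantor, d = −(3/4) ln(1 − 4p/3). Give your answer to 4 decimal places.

p = 340/1297 ≈ 0.262143.
d = −(3/4) ln(1 − 4p/3) = −0.75 ln(1 − 0.349524) = −0.75 ln(0.650476)
  = −0.75 × (-0.430051) = 0.322538 substitutions/site.

0.3225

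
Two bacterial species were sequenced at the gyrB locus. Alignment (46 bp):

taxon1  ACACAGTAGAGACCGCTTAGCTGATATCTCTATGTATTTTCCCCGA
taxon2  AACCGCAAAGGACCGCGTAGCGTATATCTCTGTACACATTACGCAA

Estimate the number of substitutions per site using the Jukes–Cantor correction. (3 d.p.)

0.553

The sequences differ at 18 of 46 sites, so p = 18/46 ≈ 0.391304.
d = −(3/4) ln(1 − 4p/3) = −0.75 ln(1 − 0.521739) = −0.75 ln(0.478261)
  = −0.75 × (-0.737599) = 0.553199 substitutions/site.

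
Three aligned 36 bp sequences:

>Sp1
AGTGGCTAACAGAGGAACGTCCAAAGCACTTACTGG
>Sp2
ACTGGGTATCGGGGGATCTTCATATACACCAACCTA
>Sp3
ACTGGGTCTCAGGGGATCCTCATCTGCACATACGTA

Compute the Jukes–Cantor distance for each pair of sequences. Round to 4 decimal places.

Sp1–Sp2: 16/36 sites differ → p ≈ 0.444444, d = −0.75 ln(1 − 0.592592) = 0.673455 ≈ 0.6735.
Sp1–Sp3: 15/36 sites differ → p ≈ 0.416667, d = −0.75 ln(1 − 0.555556) = 0.608198 ≈ 0.6082.
Sp2–Sp3: 8/36 sites differ → p ≈ 0.222222, d = −0.75 ln(1 − 0.296296) = 0.263548 ≈ 0.2635.

d(Sp1,Sp2) = 0.6735, d(Sp1,Sp3) = 0.6082, d(Sp2,Sp3) = 0.2635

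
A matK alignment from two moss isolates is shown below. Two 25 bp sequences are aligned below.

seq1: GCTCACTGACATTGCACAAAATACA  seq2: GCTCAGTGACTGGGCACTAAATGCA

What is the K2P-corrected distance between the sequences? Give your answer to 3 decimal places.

0.292

Of 25 sites, 1 differences are transitions and 5 are transversions, so P = 1/25 = 0.04 and Q = 5/25 = 0.2.
Under the Kimura two-parameter model, d = −½ ln(1 − 2P − Q) − ¼ ln(1 − 2Q).
1 − 2P − Q = 0.72, giving −½ ln(0.72) = 0.164252.
1 − 2Q = 0.6, giving −¼ ln(0.6) = 0.127706.
d = 0.164252 + 0.127706 = 0.291958.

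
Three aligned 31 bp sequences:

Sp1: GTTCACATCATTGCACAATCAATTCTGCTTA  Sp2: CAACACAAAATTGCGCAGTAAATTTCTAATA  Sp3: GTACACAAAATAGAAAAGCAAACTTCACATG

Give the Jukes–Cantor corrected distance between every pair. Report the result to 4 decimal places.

Sp1–Sp2: 13/31 sites differ → p ≈ 0.419355, d = −0.75 ln(1 − 0.55914) = 0.614271 ≈ 0.6143.
Sp1–Sp3: 15/31 sites differ → p ≈ 0.483871, d = −0.75 ln(1 − 0.645161) = 0.777068 ≈ 0.7771.
Sp2–Sp3: 11/31 sites differ → p ≈ 0.354839, d = −0.75 ln(1 − 0.473119) = 0.480585 ≈ 0.4806.

d(Sp1,Sp2) = 0.6143, d(Sp1,Sp3) = 0.7771, d(Sp2,Sp3) = 0.4806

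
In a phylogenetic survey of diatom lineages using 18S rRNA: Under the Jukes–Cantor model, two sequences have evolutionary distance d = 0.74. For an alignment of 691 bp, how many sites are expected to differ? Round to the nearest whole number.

325

Invert JC69: p = (3/4)(1 − e^(−4d/3)) = 0.75 × (1 − e^(-0.986667)) = 0.75 × (1 − 0.372817) = 0.470387.
Expected differing sites = pL ≈ 0.470387 × 691 = 325.037417 ≈ 325.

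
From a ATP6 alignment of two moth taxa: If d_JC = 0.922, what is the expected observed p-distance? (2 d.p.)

0.53

p = (3/4)(1 − e^(−4d/3)) = 0.75 × (1 − e^(-1.229333)) = 0.75 × (1 − 0.292488) = 0.530634.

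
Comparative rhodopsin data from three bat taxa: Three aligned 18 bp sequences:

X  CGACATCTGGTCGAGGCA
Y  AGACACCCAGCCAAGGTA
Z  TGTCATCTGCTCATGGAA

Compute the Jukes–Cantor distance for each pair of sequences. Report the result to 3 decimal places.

d(X,Y) = 0.548, d(X,Z) = 0.441, d(Y,Z) = 0.824

X–Y: 7/18 sites differ → p ≈ 0.388889, d = −0.75 ln(1 − 0.518519) = 0.548166 ≈ 0.548.
X–Z: 6/18 sites differ → p ≈ 0.333333, d = −0.75 ln(1 − 0.444444) = 0.440839 ≈ 0.441.
Y–Z: 9/18 sites differ → p = 0.5, d = −0.75 ln(1 − 0.666667) = 0.823960 ≈ 0.824.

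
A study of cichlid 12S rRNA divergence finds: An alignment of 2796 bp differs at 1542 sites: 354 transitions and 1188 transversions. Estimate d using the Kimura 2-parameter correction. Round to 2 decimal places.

1.04

P = 354/2796 ≈ 0.126609 and Q = 1188/2796 ≈ 0.424893.
Under the Kimura two-parameter model, d = −½ ln(1 − 2P − Q) − ¼ ln(1 − 2Q).
1 − 2P − Q = 0.321889, giving −½ ln(0.321889) = 0.566774.
1 − 2Q = 0.150214, giving −¼ ln(0.150214) = 0.473924.
d = 0.566774 + 0.473924 = 1.040698.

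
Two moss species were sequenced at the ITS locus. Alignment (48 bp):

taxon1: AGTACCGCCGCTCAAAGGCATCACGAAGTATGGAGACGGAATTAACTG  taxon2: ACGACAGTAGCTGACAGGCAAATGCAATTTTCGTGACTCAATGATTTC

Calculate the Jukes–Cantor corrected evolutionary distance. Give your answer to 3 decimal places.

0.708

The sequences differ at 22 of 48 sites, so p = 22/48 ≈ 0.458333.
d = −(3/4) ln(1 − 4p/3) = −0.75 ln(1 − 0.611111) = −0.75 ln(0.388889)
  = −0.75 × (-0.944461) = 0.708346 substitutions/site.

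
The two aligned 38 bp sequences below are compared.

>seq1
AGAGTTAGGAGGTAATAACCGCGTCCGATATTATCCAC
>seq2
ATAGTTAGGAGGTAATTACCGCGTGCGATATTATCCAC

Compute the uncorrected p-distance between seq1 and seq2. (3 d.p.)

The sequences differ at 3 of 38 positions (sites 2, 17, 25).
p = 3/38 = 0.078947… ≈ 0.079 (to 3 d.p.).

0.079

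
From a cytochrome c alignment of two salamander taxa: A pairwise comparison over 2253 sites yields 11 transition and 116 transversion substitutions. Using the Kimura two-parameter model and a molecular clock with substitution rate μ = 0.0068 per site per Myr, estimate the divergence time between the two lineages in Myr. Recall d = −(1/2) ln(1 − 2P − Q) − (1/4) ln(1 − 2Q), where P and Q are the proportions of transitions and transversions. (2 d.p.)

4.32

P = 11/2253 ≈ 0.004882 and Q = 116/2253 ≈ 0.051487.
Under the Kimura two-parameter model, d = −½ ln(1 − 2P − Q) − ¼ ln(1 − 2Q).
1 − 2P − Q = 0.938749, giving −½ ln(0.938749) = 0.031604.
1 − 2Q = 0.897026, giving −¼ ln(0.897026) = 0.027168.
d = 0.031604 + 0.027168 = 0.058772.
Under a molecular clock d = 2μt, so t = d/(2μ) = 0.058772 / (2 × 0.0068) = 4.32 Myr.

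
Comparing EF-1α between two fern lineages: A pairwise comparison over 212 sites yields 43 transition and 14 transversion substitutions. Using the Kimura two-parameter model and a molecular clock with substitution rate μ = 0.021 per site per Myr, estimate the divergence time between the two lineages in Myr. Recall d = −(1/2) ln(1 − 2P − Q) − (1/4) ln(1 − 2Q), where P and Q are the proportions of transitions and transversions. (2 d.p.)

8.44

P = 43/212 ≈ 0.20283 and Q = 14/212 ≈ 0.066038.
Under the Kimura two-parameter model, d = −½ ln(1 − 2P − Q) − ¼ ln(1 − 2Q).
1 − 2P − Q = 0.528302, giving −½ ln(0.528302) = 0.319044.
1 − 2Q = 0.867924, giving −¼ ln(0.867924) = 0.035413.
d = 0.319044 + 0.035413 = 0.354457.
Under a molecular clock d = 2μt, so t = d/(2μ) = 0.354457 / (2 × 0.021) = 8.44 Myr.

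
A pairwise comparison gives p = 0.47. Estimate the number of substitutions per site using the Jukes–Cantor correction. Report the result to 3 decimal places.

d = −(3/4) ln(1 − 4p/3) = −0.75 ln(1 − 0.626667) = −0.75 ln(0.373333)
  = −0.75 × (-0.985284) = 0.738963 substitutions/site.

0.739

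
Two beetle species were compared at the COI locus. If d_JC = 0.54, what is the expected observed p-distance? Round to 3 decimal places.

p = (3/4)(1 − e^(−4d/3)) = 0.75 × (1 − e^(-0.72)) = 0.75 × (1 − 0.486752) = 0.384936.

0.385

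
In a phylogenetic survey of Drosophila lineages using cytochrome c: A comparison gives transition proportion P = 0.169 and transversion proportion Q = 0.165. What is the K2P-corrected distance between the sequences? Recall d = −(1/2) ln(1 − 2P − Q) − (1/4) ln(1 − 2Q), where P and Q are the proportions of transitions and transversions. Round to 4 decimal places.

0.4497

Under the Kimura two-parameter model, d = −½ ln(1 − 2P − Q) − ¼ ln(1 − 2Q).
1 − 2P − Q = 0.497, giving −½ ln(0.497) = 0.349583.
1 − 2Q = 0.67, giving −¼ ln(0.67) = 0.100119.
d = 0.349583 + 0.100119 = 0.449702.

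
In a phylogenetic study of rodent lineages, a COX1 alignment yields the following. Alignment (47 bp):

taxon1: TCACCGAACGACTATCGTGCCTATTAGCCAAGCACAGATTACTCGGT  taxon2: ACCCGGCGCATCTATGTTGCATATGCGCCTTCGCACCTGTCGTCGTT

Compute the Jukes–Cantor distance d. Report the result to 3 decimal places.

0.926

The sequences differ at 25 of 47 sites, so p = 25/47 ≈ 0.531915.
d = −(3/4) ln(1 − 4p/3) = −0.75 ln(1 − 0.70922) = −0.75 ln(0.29078)
  = −0.75 × (-1.235188) = 0.926391 substitutions/site.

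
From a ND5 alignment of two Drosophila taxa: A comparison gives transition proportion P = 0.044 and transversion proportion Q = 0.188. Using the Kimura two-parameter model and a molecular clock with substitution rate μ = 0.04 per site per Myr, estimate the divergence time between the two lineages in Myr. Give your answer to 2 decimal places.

Under the Kimura two-parameter model, d = −½ ln(1 − 2P − Q) − ¼ ln(1 − 2Q).
1 − 2P − Q = 0.724, giving −½ ln(0.724) = 0.161482.
1 − 2Q = 0.624, giving −¼ ln(0.624) = 0.117901.
d = 0.161482 + 0.117901 = 0.279383.
Under a molecular clock d = 2μt, so t = d/(2μ) = 0.279383 / (2 × 0.04) = 3.49 Myr.

3.49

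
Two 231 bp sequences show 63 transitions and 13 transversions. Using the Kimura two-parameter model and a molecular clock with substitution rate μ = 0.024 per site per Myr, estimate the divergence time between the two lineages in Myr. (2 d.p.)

P = 63/231 ≈ 0.272727 and Q = 13/231 ≈ 0.056277.
Under the Kimura two-parameter model, d = −½ ln(1 − 2P − Q) − ¼ ln(1 − 2Q).
1 − 2P − Q = 0.398269, giving −½ ln(0.398269) = 0.460314.
1 − 2Q = 0.887446, giving −¼ ln(0.887446) = 0.029852.
d = 0.460314 + 0.029852 = 0.490166.
Under a molecular clock d = 2μt, so t = d/(2μ) = 0.490166 / (2 × 0.024) = 10.21 Myr.

10.21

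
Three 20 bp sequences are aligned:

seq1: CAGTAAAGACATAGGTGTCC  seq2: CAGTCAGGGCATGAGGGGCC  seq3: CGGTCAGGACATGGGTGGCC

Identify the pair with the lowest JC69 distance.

seq1–seq2: 7/20 differ, p = 0.350, d = 0.471.
seq1–seq3: 5/20 differ, p = 0.250, d = 0.304.
seq2–seq3: 4/20 differ, p = 0.200, d = 0.233.
The smallest distance is between seq2 and seq3.

seq2 and seq3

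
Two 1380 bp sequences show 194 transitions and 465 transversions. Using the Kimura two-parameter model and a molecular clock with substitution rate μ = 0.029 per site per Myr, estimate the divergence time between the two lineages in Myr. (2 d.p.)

13.13

P = 194/1380 ≈ 0.14058 and Q = 465/1380 ≈ 0.336957.
Under the Kimura two-parameter model, d = −½ ln(1 − 2P − Q) − ¼ ln(1 − 2Q).
1 − 2P − Q = 0.381883, giving −½ ln(0.381883) = 0.481321.
1 − 2Q = 0.326086, giving −¼ ln(0.326086) = 0.280149.
d = 0.481321 + 0.280149 = 0.761470.
Under a molecular clock d = 2μt, so t = d/(2μ) = 0.761470 / (2 × 0.029) = 13.13 Myr.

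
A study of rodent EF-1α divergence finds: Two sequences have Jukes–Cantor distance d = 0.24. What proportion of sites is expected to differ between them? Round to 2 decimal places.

0.21

p = (3/4)(1 − e^(−4d/3)) = 0.75 × (1 − e^(-0.32)) = 0.75 × (1 − 0.726149) = 0.205388.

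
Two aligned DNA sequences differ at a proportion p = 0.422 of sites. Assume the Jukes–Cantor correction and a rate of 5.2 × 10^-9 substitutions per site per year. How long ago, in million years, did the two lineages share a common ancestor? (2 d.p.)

59.64

d = −(3/4) ln(1 − 4p/3) = −0.75 ln(1 − 0.562667) = −0.75 ln(0.437333)
  = −0.75 × (-0.827060) = 0.620295 substitutions/site.
Under a molecular clock d = 2μt, so t = d/(2μ) = 0.620295 / (2 × 5.2 × 10^-9) = 59.64 million years.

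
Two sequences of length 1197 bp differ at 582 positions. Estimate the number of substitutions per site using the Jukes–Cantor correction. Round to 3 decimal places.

p = 582/1197 ≈ 0.486216.
d = −(3/4) ln(1 − 4p/3) = −0.75 ln(1 − 0.648288) = −0.75 ln(0.351712)
  = −0.75 × (-1.044943) = 0.783707 substitutions/site.

0.784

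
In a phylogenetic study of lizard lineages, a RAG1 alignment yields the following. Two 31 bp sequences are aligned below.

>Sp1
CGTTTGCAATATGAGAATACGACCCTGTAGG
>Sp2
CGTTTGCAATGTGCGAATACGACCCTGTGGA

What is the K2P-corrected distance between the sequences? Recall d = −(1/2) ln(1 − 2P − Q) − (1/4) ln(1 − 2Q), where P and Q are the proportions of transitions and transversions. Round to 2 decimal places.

Of 31 sites, 3 differences are transitions and 1 are transversions, so P = 3/31 ≈ 0.096774 and Q = 1/31 ≈ 0.032258.
Under the Kimura two-parameter model, d = −½ ln(1 − 2P − Q) − ¼ ln(1 − 2Q).
1 − 2P − Q = 0.774194, giving −½ ln(0.774194) = 0.127966.
1 − 2Q = 0.935484, giving −¼ ln(0.935484) = 0.016673.
d = 0.127966 + 0.016673 = 0.144639.

0.14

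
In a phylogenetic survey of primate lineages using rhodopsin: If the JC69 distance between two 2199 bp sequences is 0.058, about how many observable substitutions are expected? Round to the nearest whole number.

Invert JC69: p = (3/4)(1 − e^(−4d/3)) = 0.75 × (1 − e^(-0.077333)) = 0.75 × (1 − 0.925582) = 0.055814.
Expected differing sites = pL ≈ 0.055814 × 2199 = 122.734986 ≈ 123.

123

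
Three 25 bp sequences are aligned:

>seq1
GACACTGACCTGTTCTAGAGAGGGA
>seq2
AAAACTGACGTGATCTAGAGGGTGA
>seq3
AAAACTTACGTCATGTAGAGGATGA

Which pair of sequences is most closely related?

seq1–seq2: 6/25 differ, p = 0.240, d = 0.289.
seq1–seq3: 10/25 differ, p = 0.400, d = 0.572.
seq2–seq3: 4/25 differ, p = 0.160, d = 0.180.
The smallest distance is between seq2 and seq3.

seq2 and seq3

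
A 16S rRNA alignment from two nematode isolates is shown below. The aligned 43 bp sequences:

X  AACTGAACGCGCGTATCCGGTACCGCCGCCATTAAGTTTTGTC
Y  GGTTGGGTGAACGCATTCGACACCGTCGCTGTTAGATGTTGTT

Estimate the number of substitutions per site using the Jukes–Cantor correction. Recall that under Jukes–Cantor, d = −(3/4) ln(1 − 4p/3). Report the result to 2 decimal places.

0.67

The sequences differ at 19 of 43 sites, so p = 19/43 ≈ 0.44186.
d = −(3/4) ln(1 − 4p/3) = −0.75 ln(1 − 0.589147) = −0.75 ln(0.410853)
  = −0.75 × (-0.889520) = 0.667140 substitutions/site.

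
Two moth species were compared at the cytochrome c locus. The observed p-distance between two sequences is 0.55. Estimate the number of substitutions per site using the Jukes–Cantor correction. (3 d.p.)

0.991

d = −(3/4) ln(1 − 4p/3) = −0.75 ln(1 − 0.733333) = −0.75 ln(0.266667)
  = −0.75 × (-1.321755) = 0.991316 substitutions/site.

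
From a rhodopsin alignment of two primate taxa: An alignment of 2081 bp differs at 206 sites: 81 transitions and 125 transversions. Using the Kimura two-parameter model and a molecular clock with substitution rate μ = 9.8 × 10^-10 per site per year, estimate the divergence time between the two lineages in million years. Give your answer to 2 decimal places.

P = 81/2081 ≈ 0.038924 and Q = 125/2081 ≈ 0.060067.
Under the Kimura two-parameter model, d = −½ ln(1 − 2P − Q) − ¼ ln(1 − 2Q).
1 − 2P − Q = 0.862085, giving −½ ln(0.862085) = 0.074201.
1 − 2Q = 0.879866, giving −¼ ln(0.879866) = 0.031996.
d = 0.074201 + 0.031996 = 0.106197.
Under a molecular clock d = 2μt, so t = d/(2μ) = 0.106197 / (2 × 9.8 × 10^-10) = 54.18 million years.

54.18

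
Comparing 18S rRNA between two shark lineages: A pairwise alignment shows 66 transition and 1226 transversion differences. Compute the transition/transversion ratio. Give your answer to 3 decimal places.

0.054

R = 66/1226 = 0.053833… ≈ 0.054 (to 3 d.p.).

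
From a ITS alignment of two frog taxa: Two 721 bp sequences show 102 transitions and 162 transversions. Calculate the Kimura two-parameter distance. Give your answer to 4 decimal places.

0.5034

P = 102/721 ≈ 0.14147 and Q = 162/721 ≈ 0.224688.
Under the Kimura two-parameter model, d = −½ ln(1 − 2P − Q) − ¼ ln(1 − 2Q).
1 − 2P − Q = 0.492372, giving −½ ln(0.492372) = 0.354260.
1 − 2Q = 0.550624, giving −¼ ln(0.550624) = 0.149176.
d = 0.354260 + 0.149176 = 0.503436.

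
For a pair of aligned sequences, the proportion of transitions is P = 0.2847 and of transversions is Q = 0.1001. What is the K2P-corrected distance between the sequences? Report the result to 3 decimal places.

0.609

Under the Kimura two-parameter model, d = −½ ln(1 − 2P − Q) − ¼ ln(1 − 2Q).
1 − 2P − Q = 0.3305, giving −½ ln(0.3305) = 0.553574.
1 − 2Q = 0.7998, giving −¼ ln(0.7998) = 0.055848.
d = 0.553574 + 0.055848 = 0.609422.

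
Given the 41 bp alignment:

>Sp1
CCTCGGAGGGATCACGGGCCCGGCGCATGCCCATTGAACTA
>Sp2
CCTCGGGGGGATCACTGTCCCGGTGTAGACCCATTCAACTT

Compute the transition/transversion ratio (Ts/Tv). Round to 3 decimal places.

Transitions are A↔G and C↔T; transversions are all other mismatches.
Transitions: 4. Transversions: 5.
R = 4/5 = 0.800.

0.800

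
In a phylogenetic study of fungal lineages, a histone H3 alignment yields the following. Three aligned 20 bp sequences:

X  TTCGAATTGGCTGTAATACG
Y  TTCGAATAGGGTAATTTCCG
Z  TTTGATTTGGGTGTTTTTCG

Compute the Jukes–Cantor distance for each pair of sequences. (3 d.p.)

X–Y: 7/20 sites differ → p = 0.35, d = −0.75 ln(1 − 0.466667) = 0.471457 ≈ 0.471.
X–Z: 6/20 sites differ → p = 0.3, d = −0.75 ln(1 − 0.4) = 0.383119 ≈ 0.383.
Y–Z: 6/20 sites differ → p = 0.3, d = −0.75 ln(1 − 0.4) = 0.383119 ≈ 0.383.

d(X,Y) = 0.471, d(X,Z) = 0.383, d(Y,Z) = 0.383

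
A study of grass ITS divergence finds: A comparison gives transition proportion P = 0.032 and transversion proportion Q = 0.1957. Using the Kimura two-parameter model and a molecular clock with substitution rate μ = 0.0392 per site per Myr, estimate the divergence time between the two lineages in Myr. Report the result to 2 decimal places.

Under the Kimura two-parameter model, d = −½ ln(1 − 2P − Q) − ¼ ln(1 − 2Q).
1 − 2P − Q = 0.7403, giving −½ ln(0.7403) = 0.150350.
1 − 2Q = 0.6086, giving −¼ ln(0.6086) = 0.124149.
d = 0.150350 + 0.124149 = 0.274499.
Under a molecular clock d = 2μt, so t = d/(2μ) = 0.274499 / (2 × 0.0392) = 3.50 Myr.

3.50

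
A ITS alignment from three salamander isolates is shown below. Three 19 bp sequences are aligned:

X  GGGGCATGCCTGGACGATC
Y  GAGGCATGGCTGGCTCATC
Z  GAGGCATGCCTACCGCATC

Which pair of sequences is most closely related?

Y and Z

X–Y: 5/19 differ, p = 0.263, d = 0.324.
X–Z: 6/19 differ, p = 0.316, d = 0.410.
Y–Z: 4/19 differ, p = 0.211, d = 0.247.
The smallest distance is between Y and Z.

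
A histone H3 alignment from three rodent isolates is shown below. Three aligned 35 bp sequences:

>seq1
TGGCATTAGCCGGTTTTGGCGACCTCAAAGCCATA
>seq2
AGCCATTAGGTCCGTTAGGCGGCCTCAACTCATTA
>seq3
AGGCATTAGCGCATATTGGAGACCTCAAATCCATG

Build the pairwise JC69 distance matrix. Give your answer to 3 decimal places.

d(seq1,seq2) = 0.513, d(seq1,seq3) = 0.273, d(seq2,seq3) = 0.513

seq1–seq2: 13/35 sites differ → p ≈ 0.371429, d = −0.75 ln(1 − 0.495239) = 0.512753 ≈ 0.513.
seq1–seq3: 8/35 sites differ → p ≈ 0.228571, d = −0.75 ln(1 − 0.304761) = 0.272625 ≈ 0.273.
seq2–seq3: 13/35 sites differ → p ≈ 0.371429, d = −0.75 ln(1 − 0.495239) = 0.512753 ≈ 0.513.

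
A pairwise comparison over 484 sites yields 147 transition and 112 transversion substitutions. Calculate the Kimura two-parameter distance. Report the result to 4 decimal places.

P = 147/484 ≈ 0.303719 and Q = 112/484 ≈ 0.231405.
Under the Kimura two-parameter model, d = −½ ln(1 − 2P − Q) − ¼ ln(1 − 2Q).
1 − 2P − Q = 0.161157, giving −½ ln(0.161157) = 0.912688.
1 − 2Q = 0.53719, giving −¼ ln(0.53719) = 0.155351.
d = 0.912688 + 0.155351 = 1.068039.

1.0680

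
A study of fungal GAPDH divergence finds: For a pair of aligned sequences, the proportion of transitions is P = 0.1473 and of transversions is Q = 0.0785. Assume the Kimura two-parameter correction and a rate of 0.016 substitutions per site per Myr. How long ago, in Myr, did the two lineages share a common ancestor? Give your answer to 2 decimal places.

Under the Kimura two-parameter model, d = −½ ln(1 − 2P − Q) − ¼ ln(1 − 2Q).
1 − 2P − Q = 0.6269, giving −½ ln(0.6269) = 0.233484.
1 − 2Q = 0.843, giving −¼ ln(0.843) = 0.042697.
d = 0.233484 + 0.042697 = 0.276181.
Under a molecular clock d = 2μt, so t = d/(2μ) = 0.276181 / (2 × 0.016) = 8.63 Myr.

8.63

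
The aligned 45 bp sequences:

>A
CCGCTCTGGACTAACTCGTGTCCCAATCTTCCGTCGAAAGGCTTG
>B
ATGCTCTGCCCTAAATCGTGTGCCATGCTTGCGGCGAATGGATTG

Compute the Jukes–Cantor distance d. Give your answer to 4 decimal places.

The sequences differ at 12 of 45 sites, so p = 12/45 ≈ 0.266667.
d = −(3/4) ln(1 − 4p/3) = −0.75 ln(1 − 0.355556) = −0.75 ln(0.644444)
  = −0.75 × (-0.439367) = 0.329525 substitutions/site.

0.3295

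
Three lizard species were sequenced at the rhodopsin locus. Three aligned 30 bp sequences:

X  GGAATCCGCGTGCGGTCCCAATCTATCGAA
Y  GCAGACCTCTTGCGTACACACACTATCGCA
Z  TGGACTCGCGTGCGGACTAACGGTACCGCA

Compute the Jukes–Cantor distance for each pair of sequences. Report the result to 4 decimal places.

X–Y: 11/30 sites differ → p ≈ 0.366667, d = −0.75 ln(1 − 0.488889) = 0.503376 ≈ 0.5034.
X–Z: 12/30 sites differ → p = 0.4, d = −0.75 ln(1 − 0.533333) = 0.571605 ≈ 0.5716.
Y–Z: 14/30 sites differ → p ≈ 0.466667, d = −0.75 ln(1 − 0.622223) = 0.730088 ≈ 0.7301.

d(X,Y) = 0.5034, d(X,Z) = 0.5716, d(Y,Z) = 0.7301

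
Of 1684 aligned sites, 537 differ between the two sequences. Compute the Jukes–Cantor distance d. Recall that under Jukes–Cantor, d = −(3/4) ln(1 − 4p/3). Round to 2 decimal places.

0.42

p = 537/1684 ≈ 0.318884.
d = −(3/4) ln(1 − 4p/3) = −0.75 ln(1 − 0.425179) = −0.75 ln(0.574821)
  = −0.75 × (-0.553697) = 0.415273 substitutions/site.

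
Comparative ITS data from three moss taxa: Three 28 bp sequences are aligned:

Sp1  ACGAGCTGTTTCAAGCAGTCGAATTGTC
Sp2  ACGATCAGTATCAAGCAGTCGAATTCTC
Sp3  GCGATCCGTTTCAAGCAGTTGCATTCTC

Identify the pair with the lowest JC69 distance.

Sp1–Sp2: 4/28 differ, p = 0.143, d = 0.158.
Sp1–Sp3: 6/28 differ, p = 0.214, d = 0.252.
Sp2–Sp3: 5/28 differ, p = 0.179, d = 0.204.
The smallest distance is between Sp1 and Sp2.

Sp1 and Sp2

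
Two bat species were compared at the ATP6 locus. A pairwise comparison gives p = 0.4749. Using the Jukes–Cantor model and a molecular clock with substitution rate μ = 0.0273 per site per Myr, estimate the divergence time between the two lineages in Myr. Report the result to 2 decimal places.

d = −(3/4) ln(1 − 4p/3) = −0.75 ln(1 − 0.6332) = −0.75 ln(0.3668)
  = −0.75 × (-1.002939) = 0.752204 substitutions/site.
Under a molecular clock d = 2μt, so t = d/(2μ) = 0.752204 / (2 × 0.0273) = 13.78 Myr.

13.78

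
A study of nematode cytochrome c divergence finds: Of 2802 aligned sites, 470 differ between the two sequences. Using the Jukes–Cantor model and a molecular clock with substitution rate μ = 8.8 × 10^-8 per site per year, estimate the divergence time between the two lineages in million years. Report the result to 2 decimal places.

1.08

p = 470/2802 ≈ 0.167737.
d = −(3/4) ln(1 − 4p/3) = −0.75 ln(1 − 0.223649) = −0.75 ln(0.776351)
  = −0.75 × (-0.253151) = 0.189863 substitutions/site.
Under a molecular clock d = 2μt, so t = d/(2μ) = 0.189863 / (2 × 8.8 × 10^-8) = 1.08 million years.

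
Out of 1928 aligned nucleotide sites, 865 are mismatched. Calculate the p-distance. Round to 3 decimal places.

0.449

p = 865/1928 = 0.448651… ≈ 0.449 (to 3 d.p.).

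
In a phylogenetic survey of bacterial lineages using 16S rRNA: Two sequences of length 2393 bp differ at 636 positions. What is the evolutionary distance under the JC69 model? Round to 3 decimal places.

0.328

p = 636/2393 ≈ 0.265775.
d = −(3/4) ln(1 − 4p/3) = −0.75 ln(1 − 0.354367) = −0.75 ln(0.645633)
  = −0.75 × (-0.437524) = 0.328143 substitutions/site.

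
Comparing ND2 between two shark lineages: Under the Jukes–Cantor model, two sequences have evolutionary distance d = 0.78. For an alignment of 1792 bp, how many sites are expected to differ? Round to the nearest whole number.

869

Invert JC69: p = (3/4)(1 − e^(−4d/3)) = 0.75 × (1 − e^(-1.04)) = 0.75 × (1 − 0.353455) = 0.484909.
Expected differing sites = pL ≈ 0.484909 × 1792 = 868.956928 ≈ 869.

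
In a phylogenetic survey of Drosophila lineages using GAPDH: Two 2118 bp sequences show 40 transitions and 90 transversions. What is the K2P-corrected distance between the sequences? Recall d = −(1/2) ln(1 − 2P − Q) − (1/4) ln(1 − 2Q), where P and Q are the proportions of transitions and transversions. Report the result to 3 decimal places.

0.064

P = 40/2118 ≈ 0.018886 and Q = 90/2118 ≈ 0.042493.
Under the Kimura two-parameter model, d = −½ ln(1 − 2P − Q) − ¼ ln(1 − 2Q).
1 − 2P − Q = 0.919735, giving −½ ln(0.919735) = 0.041835.
1 − 2Q = 0.915014, giving −¼ ln(0.915014) = 0.022204.
d = 0.041835 + 0.022204 = 0.064039.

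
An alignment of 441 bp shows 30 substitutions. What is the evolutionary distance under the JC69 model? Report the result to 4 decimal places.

0.0713

p = 30/441 ≈ 0.068027.
d = −(3/4) ln(1 − 4p/3) = −0.75 ln(1 − 0.090703) = −0.75 ln(0.909297)
  = −0.75 × (-0.095084) = 0.071313 substitutions/site.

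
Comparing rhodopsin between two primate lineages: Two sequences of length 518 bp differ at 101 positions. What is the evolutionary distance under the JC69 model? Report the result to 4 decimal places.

p = 101/518 ≈ 0.194981.
d = −(3/4) ln(1 − 4p/3) = −0.75 ln(1 − 0.259975) = −0.75 ln(0.740025)
  = −0.75 × (-0.301071) = 0.225803 substitutions/site.

0.2258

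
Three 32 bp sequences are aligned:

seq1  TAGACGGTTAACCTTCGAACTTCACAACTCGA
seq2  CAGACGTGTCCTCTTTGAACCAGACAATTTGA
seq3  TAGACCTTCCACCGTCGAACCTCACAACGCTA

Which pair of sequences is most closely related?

seq1–seq2: 12/32 differ, p = 0.375, d = 0.520.
seq1–seq3: 8/32 differ, p = 0.250, d = 0.304.
seq2–seq3: 14/32 differ, p = 0.438, d = 0.657.
The smallest distance is between seq1 and seq3.

seq1 and seq3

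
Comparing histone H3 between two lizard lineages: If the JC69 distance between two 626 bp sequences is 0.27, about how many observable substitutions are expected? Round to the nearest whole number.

142

Invert JC69: p = (3/4)(1 − e^(−4d/3)) = 0.75 × (1 − e^(-0.36)) = 0.75 × (1 − 0.697676) = 0.226743.
Expected differing sites = pL ≈ 0.226743 × 626 = 141.941118 ≈ 142.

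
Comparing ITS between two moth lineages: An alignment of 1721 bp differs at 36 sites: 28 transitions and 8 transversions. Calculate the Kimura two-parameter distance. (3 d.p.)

P = 28/1721 ≈ 0.01627 and Q = 8/1721 ≈ 0.004648.
Under the Kimura two-parameter model, d = −½ ln(1 − 2P − Q) − ¼ ln(1 − 2Q).
1 − 2P − Q = 0.962812, giving −½ ln(0.962812) = 0.018949.
1 − 2Q = 0.990704, giving −¼ ln(0.990704) = 0.002335.
d = 0.018949 + 0.002335 = 0.021284.

0.021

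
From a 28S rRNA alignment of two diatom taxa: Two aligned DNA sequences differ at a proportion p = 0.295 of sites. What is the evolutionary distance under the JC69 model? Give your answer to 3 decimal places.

d = −(3/4) ln(1 − 4p/3) = −0.75 ln(1 − 0.393333) = −0.75 ln(0.606667)
  = −0.75 × (-0.499775) = 0.374831 substitutions/site.

0.375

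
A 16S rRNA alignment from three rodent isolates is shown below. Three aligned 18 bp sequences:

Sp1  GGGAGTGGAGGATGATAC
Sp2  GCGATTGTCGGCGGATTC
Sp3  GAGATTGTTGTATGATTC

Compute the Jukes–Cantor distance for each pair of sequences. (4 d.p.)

Sp1–Sp2: 7/18 sites differ → p ≈ 0.388889, d = −0.75 ln(1 − 0.518519) = 0.548166 ≈ 0.5482.
Sp1–Sp3: 6/18 sites differ → p ≈ 0.333333, d = −0.75 ln(1 − 0.444444) = 0.440839 ≈ 0.4408.
Sp2–Sp3: 5/18 sites differ → p ≈ 0.277778, d = −0.75 ln(1 − 0.370371) = 0.346968 ≈ 0.3470.

d(Sp1,Sp2) = 0.5482, d(Sp1,Sp3) = 0.4408, d(Sp2,Sp3) = 0.3470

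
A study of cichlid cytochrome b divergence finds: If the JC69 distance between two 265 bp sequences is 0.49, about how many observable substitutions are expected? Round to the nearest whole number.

95

Invert JC69: p = (3/4)(1 − e^(−4d/3)) = 0.75 × (1 − e^(-0.653333)) = 0.75 × (1 − 0.520309) = 0.359768.
Expected differing sites = pL ≈ 0.359768 × 265 = 95.33852 ≈ 95.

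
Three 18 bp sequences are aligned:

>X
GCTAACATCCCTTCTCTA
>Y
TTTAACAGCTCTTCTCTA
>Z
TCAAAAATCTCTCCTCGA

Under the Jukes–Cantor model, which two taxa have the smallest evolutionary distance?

X–Y: 4/18 differ, p = 0.222, d = 0.264.
X–Z: 6/18 differ, p = 0.333, d = 0.441.
Y–Z: 6/18 differ, p = 0.333, d = 0.441.
The smallest distance is between X and Y.

X and Y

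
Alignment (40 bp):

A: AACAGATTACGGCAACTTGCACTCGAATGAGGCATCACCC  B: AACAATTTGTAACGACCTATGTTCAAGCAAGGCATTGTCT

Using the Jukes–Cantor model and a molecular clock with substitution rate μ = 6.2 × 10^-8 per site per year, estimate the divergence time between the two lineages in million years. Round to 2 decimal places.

6.64

The sequences differ at 20 of 40 sites, so p = 20/40 = 0.5.
d = −(3/4) ln(1 − 4p/3) = −0.75 ln(1 − 0.666667) = −0.75 ln(0.333333)
  = −0.75 × (-1.098613) = 0.823960 substitutions/site.
Under a molecular clock d = 2μt, so t = d/(2μ) = 0.823960 / (2 × 6.2 × 10^-8) = 6.64 million years.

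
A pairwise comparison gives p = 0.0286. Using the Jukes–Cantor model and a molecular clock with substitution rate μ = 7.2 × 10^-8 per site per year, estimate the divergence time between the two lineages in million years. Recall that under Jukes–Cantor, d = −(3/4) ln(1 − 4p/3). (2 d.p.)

0.20

d = −(3/4) ln(1 − 4p/3) = −0.75 ln(1 − 0.038133) = −0.75 ln(0.961867)
  = −0.75 × (-0.038879) = 0.029159 substitutions/site.
Under a molecular clock d = 2μt, so t = d/(2μ) = 0.029159 / (2 × 7.2 × 10^-8) = 0.20 million years.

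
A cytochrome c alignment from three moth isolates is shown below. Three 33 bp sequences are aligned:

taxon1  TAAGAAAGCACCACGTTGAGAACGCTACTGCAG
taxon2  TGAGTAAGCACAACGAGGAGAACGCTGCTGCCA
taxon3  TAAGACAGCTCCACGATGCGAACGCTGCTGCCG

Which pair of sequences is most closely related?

taxon1–taxon2: 8/33 differ, p = 0.242, d = 0.293.
taxon1–taxon3: 6/33 differ, p = 0.182, d = 0.208.
taxon2–taxon3: 8/33 differ, p = 0.242, d = 0.293.
The smallest distance is between taxon1 and taxon3.

taxon1 and taxon3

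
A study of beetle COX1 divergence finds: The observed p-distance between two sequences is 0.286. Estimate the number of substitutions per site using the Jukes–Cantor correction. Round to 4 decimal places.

d = −(3/4) ln(1 − 4p/3) = −0.75 ln(1 − 0.381333) = −0.75 ln(0.618667)
  = −0.75 × (-0.480188) = 0.360141 substitutions/site.

0.3601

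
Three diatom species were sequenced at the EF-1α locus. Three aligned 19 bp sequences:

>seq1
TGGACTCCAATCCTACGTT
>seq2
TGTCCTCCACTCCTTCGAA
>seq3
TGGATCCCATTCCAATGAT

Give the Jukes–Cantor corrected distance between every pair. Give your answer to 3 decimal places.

d(seq1,seq2) = 0.410, d(seq1,seq3) = 0.410, d(seq2,seq3) = 0.749

seq1–seq2: 6/19 sites differ → p ≈ 0.315789, d = −0.75 ln(1 − 0.421052) = 0.409907 ≈ 0.410.
seq1–seq3: 6/19 sites differ → p ≈ 0.315789, d = −0.75 ln(1 − 0.421052) = 0.409907 ≈ 0.410.
seq2–seq3: 9/19 sites differ → p ≈ 0.473684, d = −0.75 ln(1 − 0.631579) = 0.748897 ≈ 0.749.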